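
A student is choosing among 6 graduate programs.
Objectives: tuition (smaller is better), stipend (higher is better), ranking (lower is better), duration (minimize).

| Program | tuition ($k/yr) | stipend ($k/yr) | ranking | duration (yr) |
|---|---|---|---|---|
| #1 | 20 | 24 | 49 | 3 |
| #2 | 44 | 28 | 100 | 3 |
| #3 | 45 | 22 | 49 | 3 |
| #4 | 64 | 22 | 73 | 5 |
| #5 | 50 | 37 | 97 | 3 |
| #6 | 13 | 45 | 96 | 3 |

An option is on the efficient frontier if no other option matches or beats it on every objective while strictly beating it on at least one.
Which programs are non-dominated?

#1, #6

#1: not dominated.
#2: dominated by #6 (tuition 13≤44, stipend 45≥28, ranking 96≤100, duration 3≤3).
#3: dominated by #1 (tuition 20≤45, stipend 24≥22, ranking 49≤49, duration 3≤3).
#4: dominated by #1 (tuition 20≤64, stipend 24≥22, ranking 49≤73, duration 3≤5).
#5: dominated by #6 (tuition 13≤50, stipend 45≥37, ranking 96≤97, duration 3≤3).
#6: not dominated (best tuition).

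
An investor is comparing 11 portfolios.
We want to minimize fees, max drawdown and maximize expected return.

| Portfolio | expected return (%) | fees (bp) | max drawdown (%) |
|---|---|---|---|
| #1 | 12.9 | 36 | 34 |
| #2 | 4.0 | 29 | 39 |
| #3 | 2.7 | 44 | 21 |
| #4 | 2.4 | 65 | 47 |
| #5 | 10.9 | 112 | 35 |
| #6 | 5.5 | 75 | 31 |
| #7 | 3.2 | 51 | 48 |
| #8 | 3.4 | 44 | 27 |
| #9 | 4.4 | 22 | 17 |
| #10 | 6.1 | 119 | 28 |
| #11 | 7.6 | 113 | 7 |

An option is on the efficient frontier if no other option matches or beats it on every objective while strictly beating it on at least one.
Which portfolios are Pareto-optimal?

#1: not dominated (best expected return).
#2: dominated by #9 (expected return 4.4≥4.0, fees 22≤29, max drawdown 17≤39).
#3: dominated by #9 (expected return 4.4≥2.7, fees 22≤44, max drawdown 17≤21).
#4: dominated by #1 (expected return 12.9≥2.4, fees 36≤65, max drawdown 34≤47).
#5: dominated by #1 (expected return 12.9≥10.9, fees 36≤112, max drawdown 34≤35).
#6: not dominated.
#7: dominated by #1 (expected return 12.9≥3.2, fees 36≤51, max drawdown 34≤48).
#8: dominated by #9 (expected return 4.4≥3.4, fees 22≤44, max drawdown 17≤27).
#9: not dominated (best fees).
#10: dominated by #11 (expected return 7.6≥6.1, fees 113≤119, max drawdown 7≤28).
#11: not dominated (best max drawdown).

#1, #6, #9, #11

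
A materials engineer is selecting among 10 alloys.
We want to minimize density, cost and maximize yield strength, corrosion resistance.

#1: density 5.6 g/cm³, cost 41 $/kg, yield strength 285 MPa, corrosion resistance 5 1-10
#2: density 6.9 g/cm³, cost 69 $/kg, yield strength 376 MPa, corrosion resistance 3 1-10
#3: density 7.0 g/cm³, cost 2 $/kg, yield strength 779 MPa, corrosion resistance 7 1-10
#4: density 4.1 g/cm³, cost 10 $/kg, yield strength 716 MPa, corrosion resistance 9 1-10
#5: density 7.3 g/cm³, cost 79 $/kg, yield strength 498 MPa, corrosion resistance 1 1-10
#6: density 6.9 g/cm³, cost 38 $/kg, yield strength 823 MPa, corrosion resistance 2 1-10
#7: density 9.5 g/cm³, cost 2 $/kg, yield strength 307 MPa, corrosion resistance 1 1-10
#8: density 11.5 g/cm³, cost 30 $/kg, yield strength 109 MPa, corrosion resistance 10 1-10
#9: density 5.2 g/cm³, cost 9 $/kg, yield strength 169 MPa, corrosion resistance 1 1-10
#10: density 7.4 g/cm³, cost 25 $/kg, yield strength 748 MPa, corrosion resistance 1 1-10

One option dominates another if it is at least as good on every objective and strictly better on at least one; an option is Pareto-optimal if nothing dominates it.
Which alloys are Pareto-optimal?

#1: dominated by #4 (density 4.1≤5.6, cost 10≤41, yield strength 716≥285, corrosion resistance 9≥5).
#2: dominated by #4 (density 4.1≤6.9, cost 10≤69, yield strength 716≥376, corrosion resistance 9≥3).
#3: not dominated.
#4: not dominated (best density).
#5: dominated by #3 (density 7.0≤7.3, cost 2≤79, yield strength 779≥498, corrosion resistance 7≥1).
#6: not dominated (best yield strength).
#7: dominated by #3 (density 7.0≤9.5, cost 2≤2, yield strength 779≥307, corrosion resistance 7≥1).
#8: not dominated (best corrosion resistance).
#9: not dominated.
#10: dominated by #3 (density 7.0≤7.4, cost 2≤25, yield strength 779≥748, corrosion resistance 7≥1).

#3, #4, #6, #8, #9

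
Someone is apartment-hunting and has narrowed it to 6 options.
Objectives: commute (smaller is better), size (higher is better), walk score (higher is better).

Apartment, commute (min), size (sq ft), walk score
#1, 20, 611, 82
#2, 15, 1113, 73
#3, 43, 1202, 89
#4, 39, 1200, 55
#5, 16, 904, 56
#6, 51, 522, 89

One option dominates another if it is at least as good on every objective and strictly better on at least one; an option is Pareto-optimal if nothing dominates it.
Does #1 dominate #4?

#1 vs #4: #1 is worse on size (611 vs 1200), so it does not dominate #4.

No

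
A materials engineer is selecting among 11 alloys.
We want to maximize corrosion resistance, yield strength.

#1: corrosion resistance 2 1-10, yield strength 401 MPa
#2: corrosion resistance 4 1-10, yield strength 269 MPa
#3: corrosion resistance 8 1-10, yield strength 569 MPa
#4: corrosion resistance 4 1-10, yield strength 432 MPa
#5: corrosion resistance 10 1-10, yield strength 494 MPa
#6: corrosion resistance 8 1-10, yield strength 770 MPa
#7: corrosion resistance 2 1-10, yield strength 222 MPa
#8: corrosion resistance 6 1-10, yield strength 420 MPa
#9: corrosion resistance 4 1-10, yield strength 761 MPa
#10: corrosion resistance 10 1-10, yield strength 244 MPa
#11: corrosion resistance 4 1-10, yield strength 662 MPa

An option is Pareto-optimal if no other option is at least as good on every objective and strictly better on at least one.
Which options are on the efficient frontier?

#5, #6

#1: dominated by #3 (corrosion resistance 8≥2, yield strength 569≥401).
#2: dominated by #3 (corrosion resistance 8≥4, yield strength 569≥269).
#3: dominated by #6 (corrosion resistance 8≥8, yield strength 770≥569).
#4: dominated by #3 (corrosion resistance 8≥4, yield strength 569≥432).
#5: not dominated.
#6: not dominated (best yield strength).
#7: dominated by #1 (corrosion resistance 2≥2, yield strength 401≥222).
#8: dominated by #3 (corrosion resistance 8≥6, yield strength 569≥420).
#9: dominated by #6 (corrosion resistance 8≥4, yield strength 770≥761).
#10: dominated by #5 (corrosion resistance 10≥10, yield strength 494≥244).
#11: dominated by #6 (corrosion resistance 8≥4, yield strength 770≥662).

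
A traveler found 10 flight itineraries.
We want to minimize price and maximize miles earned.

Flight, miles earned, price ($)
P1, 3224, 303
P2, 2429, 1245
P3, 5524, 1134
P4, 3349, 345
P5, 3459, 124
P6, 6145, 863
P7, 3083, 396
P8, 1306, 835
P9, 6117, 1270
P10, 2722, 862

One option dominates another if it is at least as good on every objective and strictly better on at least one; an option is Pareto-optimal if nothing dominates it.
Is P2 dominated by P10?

P10 vs P2: miles earned 2722≥2429, price 862≤1245 — P10 is at least as good on every objective with at least one strict improvement.

Yes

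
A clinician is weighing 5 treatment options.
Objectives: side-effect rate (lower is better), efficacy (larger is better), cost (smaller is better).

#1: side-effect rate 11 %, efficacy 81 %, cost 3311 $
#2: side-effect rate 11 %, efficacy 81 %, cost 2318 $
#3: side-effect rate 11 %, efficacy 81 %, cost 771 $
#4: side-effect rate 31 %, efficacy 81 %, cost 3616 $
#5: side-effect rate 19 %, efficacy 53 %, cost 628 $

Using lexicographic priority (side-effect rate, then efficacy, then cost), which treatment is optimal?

#3

First minimize side-effect rate: best is 11, kept {#1, #2, #3}.
Then maximize efficacy: best is 81, kept {#1, #2, #3}.
Then minimize cost: best is 771, kept {#3}.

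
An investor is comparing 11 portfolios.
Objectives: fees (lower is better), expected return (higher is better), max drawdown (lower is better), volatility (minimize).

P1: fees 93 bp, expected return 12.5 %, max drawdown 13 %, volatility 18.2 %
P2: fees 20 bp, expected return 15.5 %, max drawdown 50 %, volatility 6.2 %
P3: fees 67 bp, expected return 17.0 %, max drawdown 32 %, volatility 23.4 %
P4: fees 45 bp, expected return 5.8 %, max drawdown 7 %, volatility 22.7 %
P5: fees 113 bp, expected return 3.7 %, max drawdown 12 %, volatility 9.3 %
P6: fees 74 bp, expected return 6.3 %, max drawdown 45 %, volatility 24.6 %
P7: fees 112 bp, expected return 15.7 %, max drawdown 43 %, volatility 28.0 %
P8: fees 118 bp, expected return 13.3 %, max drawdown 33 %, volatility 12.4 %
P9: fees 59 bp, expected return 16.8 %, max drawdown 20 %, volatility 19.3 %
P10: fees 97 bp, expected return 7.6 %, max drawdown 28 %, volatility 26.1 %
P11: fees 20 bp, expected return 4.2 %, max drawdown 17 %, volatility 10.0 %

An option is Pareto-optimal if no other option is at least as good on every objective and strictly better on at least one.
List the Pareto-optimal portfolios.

P1: not dominated.
P2: not dominated (best volatility).
P3: not dominated (best expected return).
P4: not dominated (best max drawdown).
P5: not dominated.
P6: dominated by P3 (fees 67≤74, expected return 17.0≥6.3, max drawdown 32≤45, volatility 23.4≤24.6).
P7: dominated by P3 (fees 67≤112, expected return 17.0≥15.7, max drawdown 32≤43, volatility 23.4≤28.0).
P8: not dominated.
P9: not dominated.
P10: dominated by P1 (fees 93≤97, expected return 12.5≥7.6, max drawdown 13≤28, volatility 18.2≤26.1).
P11: not dominated.

P1, P2, P3, P4, P5, P8, P9, P11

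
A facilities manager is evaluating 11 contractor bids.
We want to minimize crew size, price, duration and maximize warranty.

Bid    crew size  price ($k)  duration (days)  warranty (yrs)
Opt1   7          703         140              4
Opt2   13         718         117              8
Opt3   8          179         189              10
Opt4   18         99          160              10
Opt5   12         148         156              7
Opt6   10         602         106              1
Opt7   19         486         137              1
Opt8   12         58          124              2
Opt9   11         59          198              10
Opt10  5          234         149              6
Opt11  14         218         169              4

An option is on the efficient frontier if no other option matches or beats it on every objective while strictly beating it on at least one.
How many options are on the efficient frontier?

9

Opt1: not dominated.
Opt2: not dominated.
Opt3: not dominated.
Opt4: not dominated.
Opt5: not dominated.
Opt6: not dominated (best duration).
Opt7: dominated by Opt8 (crew size 12≤19, price 58≤486, duration 124≤137, warranty 2≥1).
Opt8: not dominated (best price).
Opt9: not dominated.
Opt10: not dominated (best crew size).
Opt11: dominated by Opt5 (crew size 12≤14, price 148≤218, duration 156≤169, warranty 7≥4).
Pareto-optimal: Opt1, Opt2, Opt3, Opt4, Opt5, Opt6, Opt8, Opt9, Opt10 → 9.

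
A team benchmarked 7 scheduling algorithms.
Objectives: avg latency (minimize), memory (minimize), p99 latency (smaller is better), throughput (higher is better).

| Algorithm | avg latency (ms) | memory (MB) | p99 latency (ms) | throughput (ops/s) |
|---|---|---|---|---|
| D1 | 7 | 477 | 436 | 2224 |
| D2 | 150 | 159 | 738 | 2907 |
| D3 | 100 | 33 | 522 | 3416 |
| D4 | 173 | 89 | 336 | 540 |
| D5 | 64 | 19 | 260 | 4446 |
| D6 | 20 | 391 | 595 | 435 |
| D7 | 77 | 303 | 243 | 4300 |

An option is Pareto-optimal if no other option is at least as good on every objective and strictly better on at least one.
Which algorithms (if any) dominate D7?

D1: worse on memory (477 vs 303).
D2: worse on avg latency (150 vs 77).
D3: worse on avg latency (100 vs 77).
D4: worse on avg latency (173 vs 77).
D5: worse on p99 latency (260 vs 243).
D6: worse on memory (391 vs 303).
No option dominates D7.

none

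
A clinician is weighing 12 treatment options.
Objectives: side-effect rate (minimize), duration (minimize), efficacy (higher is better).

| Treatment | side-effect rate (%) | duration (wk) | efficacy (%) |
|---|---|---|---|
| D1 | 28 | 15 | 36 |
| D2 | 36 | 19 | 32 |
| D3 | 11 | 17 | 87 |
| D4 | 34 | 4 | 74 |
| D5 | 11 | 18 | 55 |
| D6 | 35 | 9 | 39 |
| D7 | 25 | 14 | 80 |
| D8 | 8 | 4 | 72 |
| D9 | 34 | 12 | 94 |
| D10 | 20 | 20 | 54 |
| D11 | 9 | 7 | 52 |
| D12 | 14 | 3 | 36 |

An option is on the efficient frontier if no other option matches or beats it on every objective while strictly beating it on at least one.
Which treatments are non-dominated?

D3, D4, D7, D8, D9, D12

D1: dominated by D7 (side-effect rate 25≤28, duration 14≤15, efficacy 80≥36).
D2: dominated by D1 (side-effect rate 28≤36, duration 15≤19, efficacy 36≥32).
D3: not dominated.
D4: not dominated.
D5: dominated by D3 (side-effect rate 11≤11, duration 17≤18, efficacy 87≥55).
D6: dominated by D4 (side-effect rate 34≤35, duration 4≤9, efficacy 74≥39).
D7: not dominated.
D8: not dominated (best side-effect rate).
D9: not dominated (best efficacy).
D10: dominated by D3 (side-effect rate 11≤20, duration 17≤20, efficacy 87≥54).
D11: dominated by D8 (side-effect rate 8≤9, duration 4≤7, efficacy 72≥52).
D12: not dominated (best duration).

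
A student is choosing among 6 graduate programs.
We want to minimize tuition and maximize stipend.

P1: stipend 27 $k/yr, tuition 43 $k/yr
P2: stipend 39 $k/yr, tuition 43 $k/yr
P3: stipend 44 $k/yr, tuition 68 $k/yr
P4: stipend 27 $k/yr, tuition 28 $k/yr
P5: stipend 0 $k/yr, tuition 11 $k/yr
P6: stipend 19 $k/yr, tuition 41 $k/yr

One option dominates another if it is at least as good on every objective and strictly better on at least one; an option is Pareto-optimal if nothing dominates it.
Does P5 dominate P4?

P5 vs P4: P5 is worse on stipend (0 vs 27), so it does not dominate P4.

No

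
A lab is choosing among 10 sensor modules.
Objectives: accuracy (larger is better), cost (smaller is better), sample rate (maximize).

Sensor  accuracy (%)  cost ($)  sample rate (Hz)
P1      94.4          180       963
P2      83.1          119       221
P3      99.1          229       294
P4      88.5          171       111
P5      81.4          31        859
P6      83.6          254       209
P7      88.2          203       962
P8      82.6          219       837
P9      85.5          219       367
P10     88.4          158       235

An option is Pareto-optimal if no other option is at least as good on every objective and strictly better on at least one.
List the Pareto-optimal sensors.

P1, P2, P3, P4, P5, P10

P1: not dominated (best sample rate).
P2: not dominated.
P3: not dominated (best accuracy).
P4: not dominated.
P5: not dominated (best cost).
P6: dominated by P1 (accuracy 94.4≥83.6, cost 180≤254, sample rate 963≥209).
P7: dominated by P1 (accuracy 94.4≥88.2, cost 180≤203, sample rate 963≥962).
P8: dominated by P1 (accuracy 94.4≥82.6, cost 180≤219, sample rate 963≥837).
P9: dominated by P1 (accuracy 94.4≥85.5, cost 180≤219, sample rate 963≥367).
P10: not dominated.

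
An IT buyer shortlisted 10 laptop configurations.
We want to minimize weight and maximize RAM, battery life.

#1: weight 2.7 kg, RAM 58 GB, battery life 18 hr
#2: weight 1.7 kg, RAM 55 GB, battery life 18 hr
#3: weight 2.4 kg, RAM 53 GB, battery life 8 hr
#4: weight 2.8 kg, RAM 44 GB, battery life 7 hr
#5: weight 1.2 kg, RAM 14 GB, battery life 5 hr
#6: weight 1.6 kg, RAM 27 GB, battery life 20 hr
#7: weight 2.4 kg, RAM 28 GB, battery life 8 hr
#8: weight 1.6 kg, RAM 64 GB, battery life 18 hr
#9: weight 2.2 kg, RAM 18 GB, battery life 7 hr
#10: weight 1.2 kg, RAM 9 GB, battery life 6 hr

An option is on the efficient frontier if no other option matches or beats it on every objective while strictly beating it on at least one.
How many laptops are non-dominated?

4

#1: dominated by #8 (weight 1.6≤2.7, RAM 64≥58, battery life 18≥18).
#2: dominated by #8 (weight 1.6≤1.7, RAM 64≥55, battery life 18≥18).
#3: dominated by #2 (weight 1.7≤2.4, RAM 55≥53, battery life 18≥8).
#4: dominated by #1 (weight 2.7≤2.8, RAM 58≥44, battery life 18≥7).
#5: not dominated.
#6: not dominated (best battery life).
#7: dominated by #2 (weight 1.7≤2.4, RAM 55≥28, battery life 18≥8).
#8: not dominated (best RAM).
#9: dominated by #2 (weight 1.7≤2.2, RAM 55≥18, battery life 18≥7).
#10: not dominated.
Pareto-optimal: #5, #6, #8, #10 → 4.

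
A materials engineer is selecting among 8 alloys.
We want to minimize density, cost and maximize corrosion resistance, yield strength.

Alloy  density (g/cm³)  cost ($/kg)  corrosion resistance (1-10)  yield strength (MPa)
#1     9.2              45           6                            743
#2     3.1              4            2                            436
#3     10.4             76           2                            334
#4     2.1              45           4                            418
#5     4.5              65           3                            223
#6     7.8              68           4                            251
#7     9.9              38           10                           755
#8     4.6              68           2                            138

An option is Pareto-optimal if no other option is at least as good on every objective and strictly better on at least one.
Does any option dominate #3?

#1 vs #3: density 9.2≤10.4, cost 45≤76, corrosion resistance 6≥2, yield strength 743≥334 — #1 is at least as good on every objective and strictly better on at least one, so #1 dominates #3.

Yes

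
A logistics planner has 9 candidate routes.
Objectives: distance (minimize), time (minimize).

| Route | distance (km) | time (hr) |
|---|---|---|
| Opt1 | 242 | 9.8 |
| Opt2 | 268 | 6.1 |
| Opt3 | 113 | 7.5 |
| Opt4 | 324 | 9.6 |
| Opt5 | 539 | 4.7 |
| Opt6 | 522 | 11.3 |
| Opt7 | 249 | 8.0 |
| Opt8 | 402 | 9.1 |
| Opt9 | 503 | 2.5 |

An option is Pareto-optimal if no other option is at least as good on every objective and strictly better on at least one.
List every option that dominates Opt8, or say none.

Opt2: distance 268≤402, time 6.1≤9.1 — dominates Opt8.
Opt3: distance 113≤402, time 7.5≤9.1 — dominates Opt8.
Opt7: distance 249≤402, time 8.0≤9.1 — dominates Opt8.
Others (Opt1, Opt4, Opt5, Opt6, Opt9) are each worse than Opt8 on at least one objective.

Opt2, Opt3, Opt7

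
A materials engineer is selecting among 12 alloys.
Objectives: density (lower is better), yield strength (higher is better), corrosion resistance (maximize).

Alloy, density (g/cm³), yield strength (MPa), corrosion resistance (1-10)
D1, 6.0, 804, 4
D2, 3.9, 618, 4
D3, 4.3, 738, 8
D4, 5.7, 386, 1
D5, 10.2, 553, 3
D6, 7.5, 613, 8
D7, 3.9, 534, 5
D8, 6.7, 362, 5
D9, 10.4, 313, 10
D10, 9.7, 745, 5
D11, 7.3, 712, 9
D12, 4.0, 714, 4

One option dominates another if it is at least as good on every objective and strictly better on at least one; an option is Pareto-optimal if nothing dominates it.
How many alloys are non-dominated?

D1: not dominated (best yield strength).
D2: not dominated.
D3: not dominated.
D4: dominated by D2 (density 3.9≤5.7, yield strength 618≥386, corrosion resistance 4≥1).
D5: dominated by D1 (density 6.0≤10.2, yield strength 804≥553, corrosion resistance 4≥3).
D6: dominated by D3 (density 4.3≤7.5, yield strength 738≥613, corrosion resistance 8≥8).
D7: not dominated.
D8: dominated by D3 (density 4.3≤6.7, yield strength 738≥362, corrosion resistance 8≥5).
D9: not dominated (best corrosion resistance).
D10: not dominated.
D11: not dominated.
D12: not dominated.
Pareto-optimal: D1, D2, D3, D7, D9, D10, D11, D12 → 8.

8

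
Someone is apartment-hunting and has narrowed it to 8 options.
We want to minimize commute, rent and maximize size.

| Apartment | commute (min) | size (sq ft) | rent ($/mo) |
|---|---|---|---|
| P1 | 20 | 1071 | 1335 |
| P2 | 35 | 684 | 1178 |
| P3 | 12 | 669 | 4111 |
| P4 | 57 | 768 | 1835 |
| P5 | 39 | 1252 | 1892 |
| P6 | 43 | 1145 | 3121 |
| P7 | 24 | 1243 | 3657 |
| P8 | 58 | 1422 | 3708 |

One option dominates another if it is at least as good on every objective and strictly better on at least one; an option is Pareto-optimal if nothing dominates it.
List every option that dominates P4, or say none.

P1: commute 20≤57, size 1071≥768, rent 1335≤1835 — dominates P4.
Others (P2, P3, P5, P6, P7, P8) are each worse than P4 on at least one objective.

P1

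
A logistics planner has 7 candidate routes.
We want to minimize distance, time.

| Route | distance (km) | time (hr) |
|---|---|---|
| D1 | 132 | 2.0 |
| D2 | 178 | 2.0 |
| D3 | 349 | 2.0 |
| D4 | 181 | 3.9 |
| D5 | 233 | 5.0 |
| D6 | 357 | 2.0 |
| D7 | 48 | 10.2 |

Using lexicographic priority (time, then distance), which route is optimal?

D1

First minimize time: best is 2.0, kept {D1, D2, D3, D6}.
Then minimize distance: best is 132, kept {D1}.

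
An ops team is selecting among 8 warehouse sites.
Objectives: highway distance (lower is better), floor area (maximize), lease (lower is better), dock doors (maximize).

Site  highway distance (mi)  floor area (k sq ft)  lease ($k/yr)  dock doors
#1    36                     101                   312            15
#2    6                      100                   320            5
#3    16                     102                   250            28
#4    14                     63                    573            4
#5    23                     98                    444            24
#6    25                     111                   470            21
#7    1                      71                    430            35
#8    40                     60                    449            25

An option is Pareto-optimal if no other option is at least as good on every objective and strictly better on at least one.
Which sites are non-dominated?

#2, #3, #6, #7

#1: dominated by #3 (highway distance 16≤36, floor area 102≥101, lease 250≤312, dock doors 28≥15).
#2: not dominated.
#3: not dominated (best lease).
#4: dominated by #2 (highway distance 6≤14, floor area 100≥63, lease 320≤573, dock doors 5≥4).
#5: dominated by #3 (highway distance 16≤23, floor area 102≥98, lease 250≤444, dock doors 28≥24).
#6: not dominated (best floor area).
#7: not dominated (best highway distance).
#8: dominated by #3 (highway distance 16≤40, floor area 102≥60, lease 250≤449, dock doors 28≥25).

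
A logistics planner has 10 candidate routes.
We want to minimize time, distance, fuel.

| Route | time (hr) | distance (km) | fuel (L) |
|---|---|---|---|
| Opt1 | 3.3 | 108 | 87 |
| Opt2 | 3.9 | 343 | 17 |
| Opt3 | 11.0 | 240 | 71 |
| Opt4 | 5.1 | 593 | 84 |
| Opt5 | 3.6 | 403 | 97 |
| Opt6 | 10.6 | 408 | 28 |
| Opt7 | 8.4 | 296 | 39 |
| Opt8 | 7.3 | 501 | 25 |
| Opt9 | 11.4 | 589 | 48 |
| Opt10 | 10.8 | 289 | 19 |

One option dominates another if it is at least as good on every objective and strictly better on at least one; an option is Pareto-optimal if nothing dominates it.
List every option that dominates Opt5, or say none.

Opt1: time 3.3≤3.6, distance 108≤403, fuel 87≤97 — dominates Opt5.
Others (Opt2, Opt3, Opt4, Opt6, Opt7, Opt8, Opt9, Opt10) are each worse than Opt5 on at least one objective.

Opt1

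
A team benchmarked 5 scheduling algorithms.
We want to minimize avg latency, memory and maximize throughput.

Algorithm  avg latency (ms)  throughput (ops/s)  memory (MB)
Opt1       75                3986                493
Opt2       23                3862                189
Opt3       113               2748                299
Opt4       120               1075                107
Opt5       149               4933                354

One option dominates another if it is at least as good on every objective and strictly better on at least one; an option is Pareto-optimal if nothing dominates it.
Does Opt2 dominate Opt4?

Opt2 vs Opt4: Opt2 is worse on memory (189 vs 107), so it does not dominate Opt4.

No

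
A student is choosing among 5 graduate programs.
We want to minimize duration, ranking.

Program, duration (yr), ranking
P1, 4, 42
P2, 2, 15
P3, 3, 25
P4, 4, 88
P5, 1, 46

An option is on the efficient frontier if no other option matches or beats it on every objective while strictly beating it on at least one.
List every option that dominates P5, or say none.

none

P1: worse on duration (4 vs 1).
P2: worse on duration (2 vs 1).
P3: worse on duration (3 vs 1).
P4: worse on duration (4 vs 1).
No option dominates P5.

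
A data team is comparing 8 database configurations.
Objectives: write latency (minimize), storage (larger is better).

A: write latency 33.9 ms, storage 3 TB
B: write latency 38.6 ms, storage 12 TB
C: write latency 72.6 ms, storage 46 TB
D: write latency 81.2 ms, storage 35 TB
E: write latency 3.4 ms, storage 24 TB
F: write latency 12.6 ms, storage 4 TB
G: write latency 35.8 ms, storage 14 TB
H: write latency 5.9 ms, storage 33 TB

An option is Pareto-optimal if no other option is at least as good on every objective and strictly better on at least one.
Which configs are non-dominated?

C, E, H

A: dominated by E (write latency 3.4≤33.9, storage 24≥3).
B: dominated by E (write latency 3.4≤38.6, storage 24≥12).
C: not dominated (best storage).
D: dominated by C (write latency 72.6≤81.2, storage 46≥35).
E: not dominated (best write latency).
F: dominated by E (write latency 3.4≤12.6, storage 24≥4).
G: dominated by E (write latency 3.4≤35.8, storage 24≥14).
H: not dominated.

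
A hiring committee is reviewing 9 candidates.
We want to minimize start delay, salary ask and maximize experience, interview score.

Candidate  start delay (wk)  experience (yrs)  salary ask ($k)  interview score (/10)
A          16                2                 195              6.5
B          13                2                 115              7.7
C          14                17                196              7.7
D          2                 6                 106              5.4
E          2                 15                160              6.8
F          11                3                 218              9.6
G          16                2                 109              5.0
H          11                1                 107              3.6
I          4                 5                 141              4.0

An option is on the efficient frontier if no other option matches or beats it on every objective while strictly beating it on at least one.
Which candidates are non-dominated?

A: dominated by B (start delay 13≤16, experience 2≥2, salary ask 115≤195, interview score 7.7≥6.5).
B: not dominated.
C: not dominated (best experience).
D: not dominated (best salary ask).
E: not dominated.
F: not dominated (best interview score).
G: dominated by D (start delay 2≤16, experience 6≥2, salary ask 106≤109, interview score 5.4≥5.0).
H: dominated by D (start delay 2≤11, experience 6≥1, salary ask 106≤107, interview score 5.4≥3.6).
I: dominated by D (start delay 2≤4, experience 6≥5, salary ask 106≤141, interview score 5.4≥4.0).

B, C, D, E, F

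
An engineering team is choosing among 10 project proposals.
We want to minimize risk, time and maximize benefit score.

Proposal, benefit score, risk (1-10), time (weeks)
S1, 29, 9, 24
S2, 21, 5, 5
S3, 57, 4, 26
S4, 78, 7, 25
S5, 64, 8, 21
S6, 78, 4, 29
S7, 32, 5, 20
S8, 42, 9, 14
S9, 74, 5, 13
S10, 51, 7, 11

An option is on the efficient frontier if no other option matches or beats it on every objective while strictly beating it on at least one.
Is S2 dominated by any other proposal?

S1: worse on risk (9 vs 5).
S3: worse on time (26 vs 5).
S4: worse on risk (7 vs 5).
S5: worse on risk (8 vs 5).
S6: worse on time (29 vs 5).
S7: worse on time (20 vs 5).
S8: worse on risk (9 vs 5).
S9: worse on time (13 vs 5).
S10: worse on risk (7 vs 5).
No option is at least as good as S2 on every objective and strictly better on one.

No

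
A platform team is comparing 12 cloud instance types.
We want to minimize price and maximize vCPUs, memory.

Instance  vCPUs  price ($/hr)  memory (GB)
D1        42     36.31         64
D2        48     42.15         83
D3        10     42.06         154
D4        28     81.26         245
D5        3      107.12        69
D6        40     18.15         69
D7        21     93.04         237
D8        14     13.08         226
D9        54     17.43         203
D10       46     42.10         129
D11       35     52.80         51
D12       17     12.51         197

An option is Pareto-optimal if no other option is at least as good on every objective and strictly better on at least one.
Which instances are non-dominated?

D4, D8, D9, D12

D1: dominated by D9 (vCPUs 54≥42, price 17.43≤36.31, memory 203≥64).
D2: dominated by D9 (vCPUs 54≥48, price 17.43≤42.15, memory 203≥83).
D3: dominated by D8 (vCPUs 14≥10, price 13.08≤42.06, memory 226≥154).
D4: not dominated (best memory).
D5: dominated by D2 (vCPUs 48≥3, price 42.15≤107.12, memory 83≥69).
D6: dominated by D9 (vCPUs 54≥40, price 17.43≤18.15, memory 203≥69).
D7: dominated by D4 (vCPUs 28≥21, price 81.26≤93.04, memory 245≥237).
D8: not dominated.
D9: not dominated (best vCPUs).
D10: dominated by D9 (vCPUs 54≥46, price 17.43≤42.10, memory 203≥129).
D11: dominated by D1 (vCPUs 42≥35, price 36.31≤52.80, memory 64≥51).
D12: not dominated (best price).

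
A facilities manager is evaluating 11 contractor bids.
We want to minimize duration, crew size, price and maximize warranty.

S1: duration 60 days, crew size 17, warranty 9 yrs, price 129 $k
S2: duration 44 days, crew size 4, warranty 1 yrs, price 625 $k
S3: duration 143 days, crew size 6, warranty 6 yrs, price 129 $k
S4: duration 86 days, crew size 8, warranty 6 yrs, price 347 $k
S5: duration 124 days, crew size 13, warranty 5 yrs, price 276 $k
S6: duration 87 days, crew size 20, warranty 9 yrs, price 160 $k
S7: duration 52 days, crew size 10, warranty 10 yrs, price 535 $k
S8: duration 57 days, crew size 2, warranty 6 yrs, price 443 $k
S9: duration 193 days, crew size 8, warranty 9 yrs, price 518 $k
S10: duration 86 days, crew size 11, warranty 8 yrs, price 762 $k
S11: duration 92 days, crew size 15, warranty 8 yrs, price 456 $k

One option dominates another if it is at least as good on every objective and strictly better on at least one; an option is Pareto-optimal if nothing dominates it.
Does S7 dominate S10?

S7 vs S10: duration 52≤86, crew size 10≤11, warranty 10≥8, price 535≤762 — S7 is at least as good on every objective with at least one strict improvement.

Yes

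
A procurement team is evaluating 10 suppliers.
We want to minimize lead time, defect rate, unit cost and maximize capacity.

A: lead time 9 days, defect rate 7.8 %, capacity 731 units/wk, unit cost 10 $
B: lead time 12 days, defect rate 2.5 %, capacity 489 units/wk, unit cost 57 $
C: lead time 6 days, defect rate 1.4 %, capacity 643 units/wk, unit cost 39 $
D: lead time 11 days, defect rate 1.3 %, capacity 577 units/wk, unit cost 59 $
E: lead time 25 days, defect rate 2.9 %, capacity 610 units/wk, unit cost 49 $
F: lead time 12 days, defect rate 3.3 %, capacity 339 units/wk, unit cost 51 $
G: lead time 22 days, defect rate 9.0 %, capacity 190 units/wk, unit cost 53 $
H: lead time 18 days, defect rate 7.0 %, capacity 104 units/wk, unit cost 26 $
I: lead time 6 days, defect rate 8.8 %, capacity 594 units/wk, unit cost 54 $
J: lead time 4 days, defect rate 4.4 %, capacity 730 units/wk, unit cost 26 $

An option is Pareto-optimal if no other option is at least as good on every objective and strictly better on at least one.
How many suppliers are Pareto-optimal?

4

A: not dominated (best capacity).
B: dominated by C (lead time 6≤12, defect rate 1.4≤2.5, capacity 643≥489, unit cost 39≤57).
C: not dominated.
D: not dominated (best defect rate).
E: dominated by C (lead time 6≤25, defect rate 1.4≤2.9, capacity 643≥610, unit cost 39≤49).
F: dominated by C (lead time 6≤12, defect rate 1.4≤3.3, capacity 643≥339, unit cost 39≤51).
G: dominated by A (lead time 9≤22, defect rate 7.8≤9.0, capacity 731≥190, unit cost 10≤53).
H: dominated by J (lead time 4≤18, defect rate 4.4≤7.0, capacity 730≥104, unit cost 26≤26).
I: dominated by C (lead time 6≤6, defect rate 1.4≤8.8, capacity 643≥594, unit cost 39≤54).
J: not dominated (best lead time).
Pareto-optimal: A, C, D, J → 4.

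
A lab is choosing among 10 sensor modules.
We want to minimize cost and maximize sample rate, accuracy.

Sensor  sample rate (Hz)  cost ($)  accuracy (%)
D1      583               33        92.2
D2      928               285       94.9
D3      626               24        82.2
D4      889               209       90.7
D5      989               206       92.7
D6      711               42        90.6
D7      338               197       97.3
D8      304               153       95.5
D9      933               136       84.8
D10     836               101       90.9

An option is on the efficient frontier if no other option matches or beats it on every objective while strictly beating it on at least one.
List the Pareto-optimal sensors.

D1, D2, D3, D5, D6, D7, D8, D9, D10

D1: not dominated.
D2: not dominated.
D3: not dominated (best cost).
D4: dominated by D5 (sample rate 989≥889, cost 206≤209, accuracy 92.7≥90.7).
D5: not dominated (best sample rate).
D6: not dominated.
D7: not dominated (best accuracy).
D8: not dominated.
D9: not dominated.
D10: not dominated.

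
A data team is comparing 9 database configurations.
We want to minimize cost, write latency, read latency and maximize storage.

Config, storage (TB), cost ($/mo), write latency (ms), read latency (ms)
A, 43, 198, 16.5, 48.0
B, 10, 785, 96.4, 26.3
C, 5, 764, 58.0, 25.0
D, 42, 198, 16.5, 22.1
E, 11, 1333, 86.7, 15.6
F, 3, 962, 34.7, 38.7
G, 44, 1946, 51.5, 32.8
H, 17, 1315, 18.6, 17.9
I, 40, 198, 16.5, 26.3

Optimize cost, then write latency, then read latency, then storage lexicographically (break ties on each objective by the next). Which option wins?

First minimize cost: best is 198, kept {A, D, I}.
Then minimize write latency: best is 16.5, kept {A, D, I}.
Then minimize read latency: best is 22.1, kept {D}.

D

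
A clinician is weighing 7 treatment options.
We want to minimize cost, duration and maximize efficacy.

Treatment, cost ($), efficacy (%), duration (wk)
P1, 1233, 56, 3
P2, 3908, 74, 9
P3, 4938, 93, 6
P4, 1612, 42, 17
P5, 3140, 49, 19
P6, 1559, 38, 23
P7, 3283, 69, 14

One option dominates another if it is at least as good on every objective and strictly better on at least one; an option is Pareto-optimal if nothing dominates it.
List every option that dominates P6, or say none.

P1: cost 1233≤1559, efficacy 56≥38, duration 3≤23 — dominates P6.
Others (P2, P3, P4, P5, P7) are each worse than P6 on at least one objective.

P1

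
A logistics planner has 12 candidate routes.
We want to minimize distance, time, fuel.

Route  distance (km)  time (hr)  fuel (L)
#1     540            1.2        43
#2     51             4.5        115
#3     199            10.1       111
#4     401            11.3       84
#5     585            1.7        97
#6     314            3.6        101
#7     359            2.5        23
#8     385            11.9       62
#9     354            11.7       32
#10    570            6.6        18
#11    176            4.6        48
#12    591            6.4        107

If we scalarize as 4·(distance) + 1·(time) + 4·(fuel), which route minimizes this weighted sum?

#1: 4·540 + 1·1.2 + 4·43 = 2333.2
#2: 4·51 + 1·4.5 + 4·115 = 668.5
#3: 4·199 + 1·10.1 + 4·111 = 1250.1
#4: 4·401 + 1·11.3 + 4·84 = 1951.3
#5: 4·585 + 1·1.7 + 4·97 = 2729.7
#6: 4·314 + 1·3.6 + 4·101 = 1663.6
#7: 4·359 + 1·2.5 + 4·23 = 1530.5
#8: 4·385 + 1·11.9 + 4·62 = 1799.9
#9: 4·354 + 1·11.7 + 4·32 = 1555.7
#10: 4·570 + 1·6.6 + 4·18 = 2358.6
#11: 4·176 + 1·4.6 + 4·48 = 900.6
#12: 4·591 + 1·6.4 + 4·107 = 2798.4
Lowest: #2 at 668.5.

#2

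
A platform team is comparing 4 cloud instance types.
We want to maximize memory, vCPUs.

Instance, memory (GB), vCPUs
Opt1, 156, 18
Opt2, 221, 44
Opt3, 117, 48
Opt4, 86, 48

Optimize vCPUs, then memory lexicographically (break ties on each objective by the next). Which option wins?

First maximize vCPUs: best is 48, kept {Opt3, Opt4}.
Then maximize memory: best is 117, kept {Opt3}.

Opt3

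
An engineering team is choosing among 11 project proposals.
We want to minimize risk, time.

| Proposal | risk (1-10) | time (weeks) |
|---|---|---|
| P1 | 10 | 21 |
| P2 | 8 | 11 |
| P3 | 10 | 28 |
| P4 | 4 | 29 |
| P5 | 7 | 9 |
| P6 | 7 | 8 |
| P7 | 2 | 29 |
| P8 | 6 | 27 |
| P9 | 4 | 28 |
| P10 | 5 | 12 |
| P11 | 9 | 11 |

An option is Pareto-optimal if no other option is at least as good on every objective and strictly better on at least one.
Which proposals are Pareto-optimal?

P1: dominated by P2 (risk 8≤10, time 11≤21).
P2: dominated by P5 (risk 7≤8, time 9≤11).
P3: dominated by P1 (risk 10≤10, time 21≤28).
P4: dominated by P7 (risk 2≤4, time 29≤29).
P5: dominated by P6 (risk 7≤7, time 8≤9).
P6: not dominated (best time).
P7: not dominated (best risk).
P8: dominated by P10 (risk 5≤6, time 12≤27).
P9: not dominated.
P10: not dominated.
P11: dominated by P2 (risk 8≤9, time 11≤11).

P6, P7, P9, P10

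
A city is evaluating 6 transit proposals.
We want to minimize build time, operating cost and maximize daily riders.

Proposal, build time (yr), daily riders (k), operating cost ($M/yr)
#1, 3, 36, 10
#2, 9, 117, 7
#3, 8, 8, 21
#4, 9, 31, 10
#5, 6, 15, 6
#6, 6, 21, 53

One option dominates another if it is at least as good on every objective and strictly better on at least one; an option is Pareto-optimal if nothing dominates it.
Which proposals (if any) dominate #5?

#1: worse on operating cost (10 vs 6).
#2: worse on build time (9 vs 6).
#3: worse on build time (8 vs 6).
#4: worse on build time (9 vs 6).
#6: worse on operating cost (53 vs 6).
No option dominates #5.

none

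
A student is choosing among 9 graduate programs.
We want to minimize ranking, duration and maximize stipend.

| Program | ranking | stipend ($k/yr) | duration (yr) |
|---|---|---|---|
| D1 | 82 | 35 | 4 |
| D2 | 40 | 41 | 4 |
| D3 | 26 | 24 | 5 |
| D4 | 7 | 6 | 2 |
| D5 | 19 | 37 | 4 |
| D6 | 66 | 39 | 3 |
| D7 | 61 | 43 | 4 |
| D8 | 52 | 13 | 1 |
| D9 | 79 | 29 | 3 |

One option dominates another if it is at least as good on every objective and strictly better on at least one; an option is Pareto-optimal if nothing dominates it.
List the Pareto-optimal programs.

D2, D4, D5, D6, D7, D8

D1: dominated by D2 (ranking 40≤82, stipend 41≥35, duration 4≤4).
D2: not dominated.
D3: dominated by D5 (ranking 19≤26, stipend 37≥24, duration 4≤5).
D4: not dominated (best ranking).
D5: not dominated.
D6: not dominated.
D7: not dominated (best stipend).
D8: not dominated (best duration).
D9: dominated by D6 (ranking 66≤79, stipend 39≥29, duration 3≤3).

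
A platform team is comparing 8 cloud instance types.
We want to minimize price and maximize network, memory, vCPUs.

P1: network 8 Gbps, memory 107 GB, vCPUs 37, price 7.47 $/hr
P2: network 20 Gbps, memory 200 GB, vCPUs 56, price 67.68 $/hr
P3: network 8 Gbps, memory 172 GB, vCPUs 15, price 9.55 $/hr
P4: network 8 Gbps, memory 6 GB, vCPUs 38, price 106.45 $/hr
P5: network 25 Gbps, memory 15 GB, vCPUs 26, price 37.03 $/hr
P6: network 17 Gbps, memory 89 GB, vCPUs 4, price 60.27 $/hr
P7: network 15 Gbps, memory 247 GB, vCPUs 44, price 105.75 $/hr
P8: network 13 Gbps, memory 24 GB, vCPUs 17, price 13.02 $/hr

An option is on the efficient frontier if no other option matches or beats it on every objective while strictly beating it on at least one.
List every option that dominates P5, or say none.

P1: worse on network (8 vs 25).
P2: worse on network (20 vs 25).
P3: worse on network (8 vs 25).
P4: worse on network (8 vs 25).
P6: worse on network (17 vs 25).
P7: worse on network (15 vs 25).
P8: worse on network (13 vs 25).
No option dominates P5.

none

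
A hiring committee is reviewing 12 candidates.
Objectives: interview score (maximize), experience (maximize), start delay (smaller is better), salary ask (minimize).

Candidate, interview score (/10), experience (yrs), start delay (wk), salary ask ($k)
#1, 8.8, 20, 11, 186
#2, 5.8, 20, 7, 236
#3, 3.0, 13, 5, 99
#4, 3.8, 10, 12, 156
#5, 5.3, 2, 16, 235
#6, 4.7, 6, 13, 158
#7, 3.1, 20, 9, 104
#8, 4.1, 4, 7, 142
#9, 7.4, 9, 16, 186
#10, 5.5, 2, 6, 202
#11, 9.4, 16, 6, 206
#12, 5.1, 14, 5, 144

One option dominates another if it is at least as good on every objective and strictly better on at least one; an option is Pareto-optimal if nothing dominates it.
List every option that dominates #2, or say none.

#1: worse on start delay (11 vs 7).
#3: worse on interview score (3.0 vs 5.8).
#4: worse on interview score (3.8 vs 5.8).
#5: worse on interview score (5.3 vs 5.8).
#6: worse on interview score (4.7 vs 5.8).
#7: worse on interview score (3.1 vs 5.8).
#8: worse on interview score (4.1 vs 5.8).
#9: worse on experience (9 vs 20).
#10: worse on interview score (5.5 vs 5.8).
#11: worse on experience (16 vs 20).
#12: worse on interview score (5.1 vs 5.8).
No option dominates #2.

none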